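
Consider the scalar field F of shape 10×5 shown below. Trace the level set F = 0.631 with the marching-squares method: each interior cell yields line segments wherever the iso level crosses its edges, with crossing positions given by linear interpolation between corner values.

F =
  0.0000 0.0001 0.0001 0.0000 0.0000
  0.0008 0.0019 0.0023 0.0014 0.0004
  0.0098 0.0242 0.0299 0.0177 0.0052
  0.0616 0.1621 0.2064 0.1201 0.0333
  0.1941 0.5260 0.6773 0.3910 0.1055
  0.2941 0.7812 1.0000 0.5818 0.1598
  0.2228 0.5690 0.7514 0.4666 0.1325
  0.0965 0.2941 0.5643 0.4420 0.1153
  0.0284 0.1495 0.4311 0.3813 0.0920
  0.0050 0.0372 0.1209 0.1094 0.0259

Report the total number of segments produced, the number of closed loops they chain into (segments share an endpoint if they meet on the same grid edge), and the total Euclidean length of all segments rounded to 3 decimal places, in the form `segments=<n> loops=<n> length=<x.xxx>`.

cell (3,1): code 0100 → (3.902,2.000)–(4.000,1.694)
cell (3,2): code 1000 → (4.000,2.162)–(3.902,2.000)
cell (4,0): code 0100 → (4.411,1.000)–(5.000,0.692)
cell (4,1): code 1110 → (4.000,1.694)–(4.411,1.000)
cell (4,2): code 1001 → (5.000,2.882)–(4.000,2.162)
cell (5,0): code 0010 → (5.000,0.692)–(5.708,1.000)
cell (5,1): code 0111 → (5.708,1.000)–(6.000,1.340)
cell (5,2): code 1001 → (6.000,2.423)–(5.000,2.882)
cell (6,1): code 0010 → (6.000,1.340)–(6.644,2.000)
cell (6,2): code 0001 → (6.644,2.000)–(6.000,2.423)
total: 10 segments, chained into 1 closed loop(s), length Σ = 7.227178

segments=10 loops=1 length=7.227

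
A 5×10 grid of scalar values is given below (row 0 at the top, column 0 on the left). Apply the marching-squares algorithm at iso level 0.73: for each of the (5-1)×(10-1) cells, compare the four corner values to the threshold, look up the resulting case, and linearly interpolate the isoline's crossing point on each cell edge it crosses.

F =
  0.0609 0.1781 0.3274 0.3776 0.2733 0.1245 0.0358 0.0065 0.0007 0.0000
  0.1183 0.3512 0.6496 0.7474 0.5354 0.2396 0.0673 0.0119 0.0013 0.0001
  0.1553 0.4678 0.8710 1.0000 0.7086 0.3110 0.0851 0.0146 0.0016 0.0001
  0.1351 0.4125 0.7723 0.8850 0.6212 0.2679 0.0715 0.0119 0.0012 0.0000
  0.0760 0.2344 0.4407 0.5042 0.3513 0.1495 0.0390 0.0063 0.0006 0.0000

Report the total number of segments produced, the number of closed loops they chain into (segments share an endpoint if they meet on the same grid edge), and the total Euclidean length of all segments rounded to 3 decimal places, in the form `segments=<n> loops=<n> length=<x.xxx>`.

cell (0,2): code 0100 → (0.953,3.000)–(1.000,2.822)
cell (0,3): code 1000 → (1.000,3.082)–(0.953,3.000)
cell (1,1): code 0100 → (1.363,2.000)–(2.000,1.650)
cell (1,2): code 1110 → (1.000,2.822)–(1.363,2.000)
cell (1,3): code 1001 → (2.000,3.927)–(1.000,3.082)
cell (2,1): code 0110 → (2.000,1.650)–(3.000,1.882)
cell (2,3): code 1001 → (3.000,3.588)–(2.000,3.927)
cell (3,1): code 0010 → (3.000,1.882)–(3.128,2.000)
cell (3,2): code 0011 → (3.128,2.000)–(3.407,3.000)
cell (3,3): code 0001 → (3.407,3.000)–(3.000,3.588)
total: 10 segments, chained into 1 closed loop(s), length Σ = 7.221850

segments=10 loops=1 length=7.222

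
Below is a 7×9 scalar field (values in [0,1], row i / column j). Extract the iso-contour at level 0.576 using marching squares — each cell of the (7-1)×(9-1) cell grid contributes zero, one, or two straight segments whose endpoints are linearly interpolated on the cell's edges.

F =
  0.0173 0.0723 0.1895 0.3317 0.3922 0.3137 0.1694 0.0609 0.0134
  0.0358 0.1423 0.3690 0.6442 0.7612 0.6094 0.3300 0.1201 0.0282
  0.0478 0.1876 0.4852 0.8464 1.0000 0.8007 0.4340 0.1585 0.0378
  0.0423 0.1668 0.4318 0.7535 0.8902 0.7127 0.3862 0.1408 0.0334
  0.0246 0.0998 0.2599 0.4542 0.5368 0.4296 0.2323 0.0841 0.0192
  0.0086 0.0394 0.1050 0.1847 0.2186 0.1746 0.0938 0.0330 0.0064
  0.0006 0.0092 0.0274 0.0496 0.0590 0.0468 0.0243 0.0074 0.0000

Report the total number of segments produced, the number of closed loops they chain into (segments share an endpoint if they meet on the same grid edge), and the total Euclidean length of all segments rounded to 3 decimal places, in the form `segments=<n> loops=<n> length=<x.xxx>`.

segments=12 loops=1 length=10.450

cell (0,2): code 0100 → (0.782,3.000)–(1.000,2.752)
cell (0,3): code 1100 → (0.498,4.000)–(0.782,3.000)
cell (0,4): code 1100 → (0.887,5.000)–(0.498,4.000)
cell (0,5): code 1000 → (1.000,5.120)–(0.887,5.000)
cell (1,2): code 0110 → (1.000,2.752)–(2.000,2.251)
cell (1,5): code 1001 → (2.000,5.613)–(1.000,5.120)
cell (2,2): code 0110 → (2.000,2.251)–(3.000,2.448)
cell (2,5): code 1001 → (3.000,5.419)–(2.000,5.613)
cell (3,2): code 0010 → (3.000,2.448)–(3.593,3.000)
cell (3,3): code 0011 → (3.593,3.000)–(3.889,4.000)
cell (3,4): code 0011 → (3.889,4.000)–(3.483,5.000)
cell (3,5): code 0001 → (3.483,5.000)–(3.000,5.419)
total: 12 segments, chained into 1 closed loop(s), length Σ = 10.449755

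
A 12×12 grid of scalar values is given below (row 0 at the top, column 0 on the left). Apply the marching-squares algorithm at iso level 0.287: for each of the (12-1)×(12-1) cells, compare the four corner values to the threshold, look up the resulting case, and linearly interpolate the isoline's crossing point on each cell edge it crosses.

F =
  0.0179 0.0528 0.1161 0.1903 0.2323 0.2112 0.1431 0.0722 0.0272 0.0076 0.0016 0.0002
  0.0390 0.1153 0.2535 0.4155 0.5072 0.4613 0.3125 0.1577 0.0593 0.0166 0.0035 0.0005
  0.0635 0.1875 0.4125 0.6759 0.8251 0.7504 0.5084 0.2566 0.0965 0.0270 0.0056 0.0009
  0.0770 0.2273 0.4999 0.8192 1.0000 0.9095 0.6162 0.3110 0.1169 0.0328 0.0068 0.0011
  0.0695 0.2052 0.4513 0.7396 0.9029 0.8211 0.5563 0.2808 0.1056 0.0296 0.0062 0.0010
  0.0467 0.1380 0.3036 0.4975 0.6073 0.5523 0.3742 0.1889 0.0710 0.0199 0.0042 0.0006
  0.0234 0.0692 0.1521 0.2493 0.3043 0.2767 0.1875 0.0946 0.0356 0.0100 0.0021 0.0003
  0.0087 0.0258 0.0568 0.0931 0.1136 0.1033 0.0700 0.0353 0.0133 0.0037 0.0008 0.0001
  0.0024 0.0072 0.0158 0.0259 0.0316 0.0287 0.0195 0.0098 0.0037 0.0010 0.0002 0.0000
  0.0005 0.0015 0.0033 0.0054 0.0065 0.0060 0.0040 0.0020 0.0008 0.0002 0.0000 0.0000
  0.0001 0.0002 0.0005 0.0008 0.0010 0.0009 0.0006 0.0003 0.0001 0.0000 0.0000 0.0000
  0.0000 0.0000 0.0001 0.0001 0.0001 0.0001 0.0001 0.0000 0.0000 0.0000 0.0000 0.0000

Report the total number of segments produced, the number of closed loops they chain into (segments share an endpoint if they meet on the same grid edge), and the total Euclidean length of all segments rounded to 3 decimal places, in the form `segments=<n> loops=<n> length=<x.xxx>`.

cell (0,2): code 0100 → (0.429,3.000)–(1.000,2.207)
cell (0,3): code 1100 → (0.199,4.000)–(0.429,3.000)
cell (0,4): code 1100 → (0.303,5.000)–(0.199,4.000)
cell (0,5): code 1100 → (0.849,6.000)–(0.303,5.000)
cell (0,6): code 1000 → (1.000,6.165)–(0.849,6.000)
cell (1,1): code 0100 → (1.211,2.000)–(2.000,1.442)
cell (1,2): code 1110 → (1.000,2.207)–(1.211,2.000)
cell (1,6): code 1001 → (2.000,6.879)–(1.000,6.165)
cell (2,1): code 0110 → (2.000,1.442)–(3.000,1.219)
cell (2,6): code 1101 → (2.559,7.000)–(2.000,6.879)
cell (2,7): code 1000 → (3.000,7.124)–(2.559,7.000)
cell (3,1): code 0110 → (3.000,1.219)–(4.000,1.332)
cell (3,6): code 1011 → (4.000,6.977)–(3.795,7.000)
cell (3,7): code 0001 → (3.795,7.000)–(3.000,7.124)
cell (4,1): code 0110 → (4.000,1.332)–(5.000,1.900)
cell (4,6): code 1001 → (5.000,6.471)–(4.000,6.977)
cell (5,1): code 0010 → (5.000,1.900)–(5.110,2.000)
cell (5,2): code 0011 → (5.110,2.000)–(5.848,3.000)
cell (5,3): code 0111 → (5.848,3.000)–(6.000,3.685)
cell (5,4): code 1011 → (6.000,4.627)–(5.963,5.000)
cell (5,5): code 0011 → (5.963,5.000)–(5.467,6.000)
cell (5,6): code 0001 → (5.467,6.000)–(5.000,6.471)
cell (6,3): code 0010 → (6.000,3.685)–(6.091,4.000)
cell (6,4): code 0001 → (6.091,4.000)–(6.000,4.627)
total: 24 segments, chained into 1 closed loop(s), length Σ = 18.413358

segments=24 loops=1 length=18.413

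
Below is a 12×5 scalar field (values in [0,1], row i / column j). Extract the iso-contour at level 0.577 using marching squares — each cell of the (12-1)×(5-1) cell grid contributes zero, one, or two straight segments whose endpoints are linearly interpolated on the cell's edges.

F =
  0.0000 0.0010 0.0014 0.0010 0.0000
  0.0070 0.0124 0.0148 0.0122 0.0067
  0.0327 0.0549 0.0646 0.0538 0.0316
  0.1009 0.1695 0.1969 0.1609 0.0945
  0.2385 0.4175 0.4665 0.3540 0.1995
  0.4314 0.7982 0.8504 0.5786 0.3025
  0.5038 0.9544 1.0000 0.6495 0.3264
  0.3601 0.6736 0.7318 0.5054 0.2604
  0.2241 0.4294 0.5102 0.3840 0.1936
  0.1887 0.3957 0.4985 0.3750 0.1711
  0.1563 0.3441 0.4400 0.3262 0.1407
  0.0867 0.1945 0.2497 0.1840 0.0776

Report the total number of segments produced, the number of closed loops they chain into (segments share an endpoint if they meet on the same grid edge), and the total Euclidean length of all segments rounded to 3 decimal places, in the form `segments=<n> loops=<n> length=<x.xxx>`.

cell (4,0): code 0100 → (4.419,1.000)–(5.000,0.397)
cell (4,1): code 1100 → (4.288,2.000)–(4.419,1.000)
cell (4,2): code 1100 → (4.993,3.000)–(4.288,2.000)
cell (4,3): code 1000 → (5.000,3.006)–(4.993,3.000)
cell (5,0): code 0110 → (5.000,0.397)–(6.000,0.162)
cell (5,3): code 1001 → (6.000,3.224)–(5.000,3.006)
cell (6,0): code 0110 → (6.000,0.162)–(7.000,0.692)
cell (6,2): code 1011 → (7.000,2.684)–(6.503,3.000)
cell (6,3): code 0001 → (6.503,3.000)–(6.000,3.224)
cell (7,0): code 0010 → (7.000,0.692)–(7.396,1.000)
cell (7,1): code 0011 → (7.396,1.000)–(7.699,2.000)
cell (7,2): code 0001 → (7.699,2.000)–(7.000,2.684)
total: 12 segments, chained into 1 closed loop(s), length Σ = 9.924639

segments=12 loops=1 length=9.925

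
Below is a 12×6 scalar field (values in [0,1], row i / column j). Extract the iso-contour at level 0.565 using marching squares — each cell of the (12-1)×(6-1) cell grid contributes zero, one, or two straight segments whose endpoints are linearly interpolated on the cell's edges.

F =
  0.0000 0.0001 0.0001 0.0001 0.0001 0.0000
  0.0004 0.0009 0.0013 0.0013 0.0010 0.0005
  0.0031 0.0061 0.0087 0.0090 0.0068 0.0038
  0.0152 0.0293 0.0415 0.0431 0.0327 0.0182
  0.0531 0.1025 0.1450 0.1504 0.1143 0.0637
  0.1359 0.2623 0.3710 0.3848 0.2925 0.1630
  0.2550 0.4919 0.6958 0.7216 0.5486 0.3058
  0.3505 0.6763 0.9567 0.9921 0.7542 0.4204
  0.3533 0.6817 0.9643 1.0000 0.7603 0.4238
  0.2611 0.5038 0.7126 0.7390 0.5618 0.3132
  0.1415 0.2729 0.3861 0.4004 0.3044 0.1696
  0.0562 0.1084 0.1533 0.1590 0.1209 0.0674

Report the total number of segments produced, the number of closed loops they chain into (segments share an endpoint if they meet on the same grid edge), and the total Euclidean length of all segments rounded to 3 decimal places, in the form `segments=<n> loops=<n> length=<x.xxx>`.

segments=16 loops=1 length=12.524

cell (5,1): code 0100 → (5.597,2.000)–(6.000,1.359)
cell (5,2): code 1100 → (5.535,3.000)–(5.597,2.000)
cell (5,3): code 1000 → (6.000,3.905)–(5.535,3.000)
cell (6,0): code 0100 → (6.396,1.000)–(7.000,0.658)
cell (6,1): code 1110 → (6.000,1.359)–(6.396,1.000)
cell (6,3): code 1101 → (6.080,4.000)–(6.000,3.905)
cell (6,4): code 1000 → (7.000,4.567)–(6.080,4.000)
cell (7,0): code 0110 → (7.000,0.658)–(8.000,0.645)
cell (7,4): code 1001 → (8.000,4.580)–(7.000,4.567)
cell (8,0): code 0010 → (8.000,0.645)–(8.656,1.000)
cell (8,1): code 0111 → (8.656,1.000)–(9.000,1.293)
cell (8,3): code 1011 → (9.000,3.982)–(8.984,4.000)
cell (8,4): code 0001 → (8.984,4.000)–(8.000,4.580)
cell (9,1): code 0010 → (9.000,1.293)–(9.452,2.000)
cell (9,2): code 0011 → (9.452,2.000)–(9.514,3.000)
cell (9,3): code 0001 → (9.514,3.000)–(9.000,3.982)
total: 16 segments, chained into 1 closed loop(s), length Σ = 12.523688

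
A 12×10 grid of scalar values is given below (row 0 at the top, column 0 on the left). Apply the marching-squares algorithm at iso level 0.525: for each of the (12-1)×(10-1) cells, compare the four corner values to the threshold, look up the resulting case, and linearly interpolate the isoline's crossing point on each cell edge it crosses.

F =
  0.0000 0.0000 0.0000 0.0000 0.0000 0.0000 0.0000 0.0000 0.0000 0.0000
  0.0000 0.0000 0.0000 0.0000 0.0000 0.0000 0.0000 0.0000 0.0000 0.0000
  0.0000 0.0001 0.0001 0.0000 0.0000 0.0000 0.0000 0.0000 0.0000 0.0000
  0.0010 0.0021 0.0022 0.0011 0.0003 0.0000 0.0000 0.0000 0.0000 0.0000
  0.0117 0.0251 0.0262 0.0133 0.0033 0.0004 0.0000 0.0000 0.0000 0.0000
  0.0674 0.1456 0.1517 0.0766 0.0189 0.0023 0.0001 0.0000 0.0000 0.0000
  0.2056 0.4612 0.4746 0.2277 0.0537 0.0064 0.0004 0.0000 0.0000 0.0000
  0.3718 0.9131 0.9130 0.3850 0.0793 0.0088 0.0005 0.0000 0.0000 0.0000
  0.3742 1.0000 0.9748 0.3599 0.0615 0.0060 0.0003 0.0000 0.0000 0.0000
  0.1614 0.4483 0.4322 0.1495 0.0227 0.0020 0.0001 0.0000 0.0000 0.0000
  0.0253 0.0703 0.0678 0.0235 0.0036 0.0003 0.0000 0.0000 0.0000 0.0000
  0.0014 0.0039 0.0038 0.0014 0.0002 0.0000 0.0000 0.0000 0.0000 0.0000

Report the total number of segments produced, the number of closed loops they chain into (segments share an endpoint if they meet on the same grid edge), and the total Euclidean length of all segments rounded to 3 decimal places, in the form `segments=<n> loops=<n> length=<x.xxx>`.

cell (6,0): code 0100 → (6.141,1.000)–(7.000,0.283)
cell (6,1): code 1100 → (6.115,2.000)–(6.141,1.000)
cell (6,2): code 1000 → (7.000,2.735)–(6.115,2.000)
cell (7,0): code 0110 → (7.000,0.283)–(8.000,0.241)
cell (7,2): code 1001 → (8.000,2.732)–(7.000,2.735)
cell (8,0): code 0010 → (8.000,0.241)–(8.861,1.000)
cell (8,1): code 0011 → (8.861,1.000)–(8.829,2.000)
cell (8,2): code 0001 → (8.829,2.000)–(8.000,2.732)
total: 8 segments, chained into 1 closed loop(s), length Σ = 8.524203

segments=8 loops=1 length=8.524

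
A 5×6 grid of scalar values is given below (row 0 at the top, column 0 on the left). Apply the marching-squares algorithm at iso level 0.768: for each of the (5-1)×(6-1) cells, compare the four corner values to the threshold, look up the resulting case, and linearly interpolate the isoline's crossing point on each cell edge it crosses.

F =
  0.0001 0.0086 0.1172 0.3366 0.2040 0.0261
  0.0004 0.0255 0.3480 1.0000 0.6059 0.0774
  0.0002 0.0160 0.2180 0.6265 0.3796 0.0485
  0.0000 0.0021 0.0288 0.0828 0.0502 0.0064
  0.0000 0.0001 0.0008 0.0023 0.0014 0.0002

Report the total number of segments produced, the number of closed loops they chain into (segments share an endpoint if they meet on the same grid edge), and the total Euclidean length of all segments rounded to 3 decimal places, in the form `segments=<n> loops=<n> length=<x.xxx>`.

segments=4 loops=1 length=2.755

cell (0,2): code 0100 → (0.650,3.000)–(1.000,2.644)
cell (0,3): code 1000 → (1.000,3.589)–(0.650,3.000)
cell (1,2): code 0010 → (1.000,2.644)–(1.621,3.000)
cell (1,3): code 0001 → (1.621,3.000)–(1.000,3.589)
total: 4 segments, chained into 1 closed loop(s), length Σ = 2.755277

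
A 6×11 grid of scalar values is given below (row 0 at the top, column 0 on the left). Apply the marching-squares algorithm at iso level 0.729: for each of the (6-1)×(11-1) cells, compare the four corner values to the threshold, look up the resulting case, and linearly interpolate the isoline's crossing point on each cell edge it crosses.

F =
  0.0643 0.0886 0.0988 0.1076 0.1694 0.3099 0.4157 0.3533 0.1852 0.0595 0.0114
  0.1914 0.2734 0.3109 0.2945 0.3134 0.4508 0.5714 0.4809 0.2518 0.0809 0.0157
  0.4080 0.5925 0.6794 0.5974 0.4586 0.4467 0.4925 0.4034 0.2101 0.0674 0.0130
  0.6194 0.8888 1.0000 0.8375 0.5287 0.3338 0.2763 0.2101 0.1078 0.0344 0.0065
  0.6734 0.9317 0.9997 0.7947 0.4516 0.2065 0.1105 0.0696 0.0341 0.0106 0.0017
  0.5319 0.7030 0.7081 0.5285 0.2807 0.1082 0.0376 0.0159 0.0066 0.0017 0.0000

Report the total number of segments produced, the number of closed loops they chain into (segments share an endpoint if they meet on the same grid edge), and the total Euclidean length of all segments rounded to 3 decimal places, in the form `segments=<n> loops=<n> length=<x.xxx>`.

cell (2,0): code 0100 → (2.461,1.000)–(3.000,0.407)
cell (2,1): code 1100 → (2.155,2.000)–(2.461,1.000)
cell (2,2): code 1100 → (2.548,3.000)–(2.155,2.000)
cell (2,3): code 1000 → (3.000,3.351)–(2.548,3.000)
cell (3,0): code 0110 → (3.000,0.407)–(4.000,0.215)
cell (3,3): code 1001 → (4.000,3.191)–(3.000,3.351)
cell (4,0): code 0010 → (4.000,0.215)–(4.886,1.000)
cell (4,1): code 0011 → (4.886,1.000)–(4.928,2.000)
cell (4,2): code 0011 → (4.928,2.000)–(4.247,3.000)
cell (4,3): code 0001 → (4.247,3.000)–(4.000,3.191)
total: 10 segments, chained into 1 closed loop(s), length Σ = 9.232572

segments=10 loops=1 length=9.233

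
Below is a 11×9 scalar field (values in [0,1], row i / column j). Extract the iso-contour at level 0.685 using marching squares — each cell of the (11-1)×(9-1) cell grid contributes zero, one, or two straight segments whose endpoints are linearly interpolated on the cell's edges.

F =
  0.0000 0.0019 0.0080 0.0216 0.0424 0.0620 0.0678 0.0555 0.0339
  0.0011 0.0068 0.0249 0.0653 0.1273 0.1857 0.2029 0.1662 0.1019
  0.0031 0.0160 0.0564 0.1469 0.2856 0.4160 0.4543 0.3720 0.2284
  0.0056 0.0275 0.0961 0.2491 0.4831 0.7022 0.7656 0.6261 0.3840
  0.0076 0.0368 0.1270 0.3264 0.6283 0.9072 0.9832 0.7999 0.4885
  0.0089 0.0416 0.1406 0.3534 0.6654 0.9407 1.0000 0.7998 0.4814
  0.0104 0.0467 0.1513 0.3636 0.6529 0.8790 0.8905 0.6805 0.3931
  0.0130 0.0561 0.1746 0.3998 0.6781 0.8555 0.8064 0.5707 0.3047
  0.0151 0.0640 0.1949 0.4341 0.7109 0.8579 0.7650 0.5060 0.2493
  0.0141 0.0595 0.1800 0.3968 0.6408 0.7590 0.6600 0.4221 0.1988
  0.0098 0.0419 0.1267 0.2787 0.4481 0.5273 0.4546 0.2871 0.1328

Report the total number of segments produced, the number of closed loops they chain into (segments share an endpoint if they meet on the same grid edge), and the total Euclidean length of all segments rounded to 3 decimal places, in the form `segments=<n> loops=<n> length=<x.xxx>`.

cell (2,4): code 0100 → (2.940,5.000)–(3.000,4.921)
cell (2,5): code 1100 → (2.741,6.000)–(2.940,5.000)
cell (2,6): code 1000 → (3.000,6.578)–(2.741,6.000)
cell (3,4): code 0110 → (3.000,4.921)–(4.000,4.203)
cell (3,6): code 1101 → (3.339,7.000)–(3.000,6.578)
cell (3,7): code 1000 → (4.000,7.369)–(3.339,7.000)
cell (4,4): code 0110 → (4.000,4.203)–(5.000,4.071)
cell (4,7): code 1001 → (5.000,7.361)–(4.000,7.369)
cell (5,4): code 0110 → (5.000,4.071)–(6.000,4.142)
cell (5,6): code 1011 → (6.000,6.979)–(5.962,7.000)
cell (5,7): code 0001 → (5.962,7.000)–(5.000,7.361)
cell (6,4): code 0110 → (6.000,4.142)–(7.000,4.039)
cell (6,6): code 1001 → (7.000,6.515)–(6.000,6.979)
cell (7,3): code 0100 → (7.210,4.000)–(8.000,3.906)
cell (7,4): code 1110 → (7.000,4.039)–(7.210,4.000)
cell (7,6): code 1001 → (8.000,6.309)–(7.000,6.515)
cell (8,3): code 0010 → (8.000,3.906)–(8.369,4.000)
cell (8,4): code 0111 → (8.369,4.000)–(9.000,4.374)
cell (8,5): code 1011 → (9.000,5.747)–(8.762,6.000)
cell (8,6): code 0001 → (8.762,6.000)–(8.000,6.309)
cell (9,4): code 0010 → (9.000,4.374)–(9.319,5.000)
cell (9,5): code 0001 → (9.319,5.000)–(9.000,5.747)
total: 22 segments, chained into 1 closed loop(s), length Σ = 16.300186

segments=22 loops=1 length=16.300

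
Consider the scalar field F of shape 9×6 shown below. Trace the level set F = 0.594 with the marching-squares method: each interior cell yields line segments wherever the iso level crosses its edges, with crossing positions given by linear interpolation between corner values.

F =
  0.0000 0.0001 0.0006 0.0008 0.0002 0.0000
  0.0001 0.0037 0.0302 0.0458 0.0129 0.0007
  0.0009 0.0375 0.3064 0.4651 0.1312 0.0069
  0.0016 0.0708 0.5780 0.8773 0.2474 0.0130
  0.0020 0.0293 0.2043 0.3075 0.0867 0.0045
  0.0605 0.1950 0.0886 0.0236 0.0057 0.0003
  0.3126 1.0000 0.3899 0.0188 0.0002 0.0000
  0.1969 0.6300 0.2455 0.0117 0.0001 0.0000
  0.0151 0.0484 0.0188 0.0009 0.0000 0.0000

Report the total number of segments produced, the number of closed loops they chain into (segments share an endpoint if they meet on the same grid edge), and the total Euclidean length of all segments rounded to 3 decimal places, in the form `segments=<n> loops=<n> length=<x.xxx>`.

cell (2,2): code 0100 → (2.313,3.000)–(3.000,2.053)
cell (2,3): code 1000 → (3.000,3.450)–(2.313,3.000)
cell (3,2): code 0010 → (3.000,2.053)–(3.497,3.000)
cell (3,3): code 0001 → (3.497,3.000)–(3.000,3.450)
cell (5,0): code 0100 → (5.496,1.000)–(6.000,0.409)
cell (5,1): code 1000 → (6.000,1.665)–(5.496,1.000)
cell (6,0): code 0110 → (6.000,0.409)–(7.000,0.917)
cell (6,1): code 1001 → (7.000,1.094)–(6.000,1.665)
cell (7,0): code 0010 → (7.000,0.917)–(7.062,1.000)
cell (7,1): code 0001 → (7.062,1.000)–(7.000,1.094)
total: 10 segments, chained into 2 closed loop(s), length Σ = 7.831623

segments=10 loops=2 length=7.832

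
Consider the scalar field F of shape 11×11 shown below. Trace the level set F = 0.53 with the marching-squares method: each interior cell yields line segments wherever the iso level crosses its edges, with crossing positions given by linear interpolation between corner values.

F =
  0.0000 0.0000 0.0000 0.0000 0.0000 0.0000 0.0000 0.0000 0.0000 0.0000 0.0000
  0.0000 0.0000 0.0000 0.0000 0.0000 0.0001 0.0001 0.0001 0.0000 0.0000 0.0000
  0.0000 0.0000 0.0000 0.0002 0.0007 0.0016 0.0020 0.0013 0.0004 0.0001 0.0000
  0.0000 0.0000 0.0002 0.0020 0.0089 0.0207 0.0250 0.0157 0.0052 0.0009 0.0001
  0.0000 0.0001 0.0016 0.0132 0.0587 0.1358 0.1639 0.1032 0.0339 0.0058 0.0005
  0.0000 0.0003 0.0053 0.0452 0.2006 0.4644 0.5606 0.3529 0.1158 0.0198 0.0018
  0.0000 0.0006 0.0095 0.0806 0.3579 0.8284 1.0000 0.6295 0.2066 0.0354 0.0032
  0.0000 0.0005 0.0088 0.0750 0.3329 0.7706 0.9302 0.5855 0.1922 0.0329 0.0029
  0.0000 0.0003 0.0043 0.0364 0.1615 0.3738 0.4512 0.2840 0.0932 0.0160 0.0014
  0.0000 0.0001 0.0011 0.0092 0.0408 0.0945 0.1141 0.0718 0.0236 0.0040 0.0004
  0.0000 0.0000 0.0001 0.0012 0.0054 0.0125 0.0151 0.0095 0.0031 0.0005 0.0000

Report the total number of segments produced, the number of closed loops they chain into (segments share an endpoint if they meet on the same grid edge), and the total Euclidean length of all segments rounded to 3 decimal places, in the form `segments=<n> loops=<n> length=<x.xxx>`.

cell (4,5): code 0100 → (4.923,6.000)–(5.000,5.682)
cell (4,6): code 1000 → (5.000,6.147)–(4.923,6.000)
cell (5,4): code 0100 → (5.180,5.000)–(6.000,4.366)
cell (5,5): code 1110 → (5.000,5.682)–(5.180,5.000)
cell (5,6): code 1101 → (5.640,7.000)–(5.000,6.147)
cell (5,7): code 1000 → (6.000,7.235)–(5.640,7.000)
cell (6,4): code 0110 → (6.000,4.366)–(7.000,4.450)
cell (6,7): code 1001 → (7.000,7.141)–(6.000,7.235)
cell (7,4): code 0010 → (7.000,4.450)–(7.606,5.000)
cell (7,5): code 0011 → (7.606,5.000)–(7.835,6.000)
cell (7,6): code 0011 → (7.835,6.000)–(7.184,7.000)
cell (7,7): code 0001 → (7.184,7.000)–(7.000,7.141)
total: 12 segments, chained into 1 closed loop(s), length Σ = 9.009275

segments=12 loops=1 length=9.009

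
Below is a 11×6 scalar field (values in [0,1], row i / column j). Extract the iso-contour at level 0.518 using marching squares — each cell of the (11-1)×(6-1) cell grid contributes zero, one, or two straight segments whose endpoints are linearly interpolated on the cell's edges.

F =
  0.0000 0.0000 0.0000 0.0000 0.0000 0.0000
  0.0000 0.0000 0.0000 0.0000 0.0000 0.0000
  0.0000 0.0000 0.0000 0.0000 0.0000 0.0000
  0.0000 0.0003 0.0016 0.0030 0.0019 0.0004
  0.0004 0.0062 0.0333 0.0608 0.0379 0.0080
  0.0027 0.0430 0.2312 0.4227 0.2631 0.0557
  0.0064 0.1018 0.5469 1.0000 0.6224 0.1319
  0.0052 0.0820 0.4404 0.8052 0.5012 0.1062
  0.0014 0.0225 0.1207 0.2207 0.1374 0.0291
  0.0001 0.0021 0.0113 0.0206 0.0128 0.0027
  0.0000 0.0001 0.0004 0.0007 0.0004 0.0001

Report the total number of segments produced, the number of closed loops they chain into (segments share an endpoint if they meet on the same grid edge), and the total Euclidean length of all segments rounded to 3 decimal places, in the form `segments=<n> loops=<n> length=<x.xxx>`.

segments=10 loops=1 length=6.925

cell (5,1): code 0100 → (5.908,2.000)–(6.000,1.935)
cell (5,2): code 1100 → (5.165,3.000)–(5.908,2.000)
cell (5,3): code 1100 → (5.709,4.000)–(5.165,3.000)
cell (5,4): code 1000 → (6.000,4.213)–(5.709,4.000)
cell (6,1): code 0010 → (6.000,1.935)–(6.271,2.000)
cell (6,2): code 0111 → (6.271,2.000)–(7.000,2.213)
cell (6,3): code 1011 → (7.000,3.945)–(6.861,4.000)
cell (6,4): code 0001 → (6.861,4.000)–(6.000,4.213)
cell (7,2): code 0010 → (7.000,2.213)–(7.491,3.000)
cell (7,3): code 0001 → (7.491,3.000)–(7.000,3.945)
total: 10 segments, chained into 1 closed loop(s), length Σ = 6.924516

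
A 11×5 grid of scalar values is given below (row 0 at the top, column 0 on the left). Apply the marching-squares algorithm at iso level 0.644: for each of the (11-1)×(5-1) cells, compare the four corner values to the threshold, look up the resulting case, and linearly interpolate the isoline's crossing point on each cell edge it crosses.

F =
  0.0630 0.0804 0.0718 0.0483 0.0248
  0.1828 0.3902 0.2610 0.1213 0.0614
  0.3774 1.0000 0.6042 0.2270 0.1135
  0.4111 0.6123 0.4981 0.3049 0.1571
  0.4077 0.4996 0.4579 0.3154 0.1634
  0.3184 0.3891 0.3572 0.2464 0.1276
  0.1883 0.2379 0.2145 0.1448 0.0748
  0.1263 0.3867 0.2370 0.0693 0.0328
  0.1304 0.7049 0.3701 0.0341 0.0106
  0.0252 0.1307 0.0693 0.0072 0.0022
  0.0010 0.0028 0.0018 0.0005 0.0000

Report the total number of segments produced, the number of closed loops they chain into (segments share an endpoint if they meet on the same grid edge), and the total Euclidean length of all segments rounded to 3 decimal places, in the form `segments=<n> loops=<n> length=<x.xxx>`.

cell (1,0): code 0100 → (1.416,1.000)–(2.000,0.428)
cell (1,1): code 1000 → (2.000,1.899)–(1.416,1.000)
cell (2,0): code 0010 → (2.000,0.428)–(2.918,1.000)
cell (2,1): code 0001 → (2.918,1.000)–(2.000,1.899)
cell (7,0): code 0100 → (7.809,1.000)–(8.000,0.894)
cell (7,1): code 1000 → (8.000,1.182)–(7.809,1.000)
cell (8,0): code 0010 → (8.000,0.894)–(8.106,1.000)
cell (8,1): code 0001 → (8.106,1.000)–(8.000,1.182)
total: 8 segments, chained into 2 closed loop(s), length Σ = 5.099887

segments=8 loops=2 length=5.100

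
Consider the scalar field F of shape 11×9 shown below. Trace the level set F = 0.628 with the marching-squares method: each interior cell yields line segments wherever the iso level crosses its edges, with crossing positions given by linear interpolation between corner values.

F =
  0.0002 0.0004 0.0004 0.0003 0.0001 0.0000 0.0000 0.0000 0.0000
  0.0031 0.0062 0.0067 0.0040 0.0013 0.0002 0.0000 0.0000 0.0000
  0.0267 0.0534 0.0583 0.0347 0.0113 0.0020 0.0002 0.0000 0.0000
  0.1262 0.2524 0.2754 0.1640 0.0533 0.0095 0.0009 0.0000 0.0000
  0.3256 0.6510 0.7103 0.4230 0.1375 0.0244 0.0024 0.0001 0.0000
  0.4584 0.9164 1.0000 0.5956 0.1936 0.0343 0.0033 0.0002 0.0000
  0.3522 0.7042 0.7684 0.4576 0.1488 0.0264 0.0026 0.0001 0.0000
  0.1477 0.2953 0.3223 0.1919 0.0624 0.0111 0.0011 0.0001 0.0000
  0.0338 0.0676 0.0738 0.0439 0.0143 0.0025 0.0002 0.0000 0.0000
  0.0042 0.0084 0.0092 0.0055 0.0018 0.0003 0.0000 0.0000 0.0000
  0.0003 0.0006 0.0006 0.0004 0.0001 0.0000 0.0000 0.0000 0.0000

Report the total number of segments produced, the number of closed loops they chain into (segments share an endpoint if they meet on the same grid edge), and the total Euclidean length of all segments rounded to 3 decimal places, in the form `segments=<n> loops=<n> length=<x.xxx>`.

segments=10 loops=1 length=7.803

cell (3,0): code 0100 → (3.942,1.000)–(4.000,0.929)
cell (3,1): code 1100 → (3.811,2.000)–(3.942,1.000)
cell (3,2): code 1000 → (4.000,2.286)–(3.811,2.000)
cell (4,0): code 0110 → (4.000,0.929)–(5.000,0.370)
cell (4,2): code 1001 → (5.000,2.920)–(4.000,2.286)
cell (5,0): code 0110 → (5.000,0.370)–(6.000,0.784)
cell (5,2): code 1001 → (6.000,2.452)–(5.000,2.920)
cell (6,0): code 0010 → (6.000,0.784)–(6.186,1.000)
cell (6,1): code 0011 → (6.186,1.000)–(6.315,2.000)
cell (6,2): code 0001 → (6.315,2.000)–(6.000,2.452)
total: 10 segments, chained into 1 closed loop(s), length Σ = 7.803131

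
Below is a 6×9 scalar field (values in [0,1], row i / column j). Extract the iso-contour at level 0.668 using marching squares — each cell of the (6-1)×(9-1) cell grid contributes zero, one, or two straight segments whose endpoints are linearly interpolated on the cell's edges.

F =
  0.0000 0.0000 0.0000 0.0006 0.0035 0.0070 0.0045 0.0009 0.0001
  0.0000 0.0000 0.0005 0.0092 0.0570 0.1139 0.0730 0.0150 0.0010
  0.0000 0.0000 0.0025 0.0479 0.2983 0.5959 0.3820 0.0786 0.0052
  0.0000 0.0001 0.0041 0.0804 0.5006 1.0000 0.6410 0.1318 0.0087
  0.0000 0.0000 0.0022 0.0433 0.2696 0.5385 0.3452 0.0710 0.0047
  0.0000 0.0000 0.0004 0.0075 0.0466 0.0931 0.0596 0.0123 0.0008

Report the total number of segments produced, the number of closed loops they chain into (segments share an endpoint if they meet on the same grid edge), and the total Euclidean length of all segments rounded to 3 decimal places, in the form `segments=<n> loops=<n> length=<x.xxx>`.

segments=4 loops=1 length=4.445

cell (2,4): code 0100 → (2.178,5.000)–(3.000,4.335)
cell (2,5): code 1000 → (3.000,5.925)–(2.178,5.000)
cell (3,4): code 0010 → (3.000,4.335)–(3.719,5.000)
cell (3,5): code 0001 → (3.719,5.000)–(3.000,5.925)
total: 4 segments, chained into 1 closed loop(s), length Σ = 4.445065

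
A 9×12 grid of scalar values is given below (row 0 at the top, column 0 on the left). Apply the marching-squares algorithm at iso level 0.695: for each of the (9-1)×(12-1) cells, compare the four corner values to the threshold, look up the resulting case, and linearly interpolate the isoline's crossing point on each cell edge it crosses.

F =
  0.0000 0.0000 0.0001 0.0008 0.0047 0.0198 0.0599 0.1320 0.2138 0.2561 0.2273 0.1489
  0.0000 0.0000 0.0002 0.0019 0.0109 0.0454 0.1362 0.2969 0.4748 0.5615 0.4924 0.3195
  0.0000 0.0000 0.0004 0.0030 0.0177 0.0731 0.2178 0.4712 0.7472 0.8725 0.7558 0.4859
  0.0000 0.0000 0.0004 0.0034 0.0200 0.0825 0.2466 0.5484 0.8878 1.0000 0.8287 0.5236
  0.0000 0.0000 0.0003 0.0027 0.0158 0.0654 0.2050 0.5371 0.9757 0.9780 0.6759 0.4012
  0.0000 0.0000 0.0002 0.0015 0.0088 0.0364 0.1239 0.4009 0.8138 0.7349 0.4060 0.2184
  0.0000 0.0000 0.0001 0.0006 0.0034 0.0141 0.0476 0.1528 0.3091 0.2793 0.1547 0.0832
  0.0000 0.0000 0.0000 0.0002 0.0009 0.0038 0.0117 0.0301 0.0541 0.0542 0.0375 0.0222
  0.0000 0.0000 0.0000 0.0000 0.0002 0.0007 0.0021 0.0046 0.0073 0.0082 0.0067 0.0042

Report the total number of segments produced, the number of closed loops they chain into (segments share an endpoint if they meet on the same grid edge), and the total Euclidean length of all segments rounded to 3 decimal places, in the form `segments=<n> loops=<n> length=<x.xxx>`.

cell (1,7): code 0100 → (1.808,8.000)–(2.000,7.811)
cell (1,8): code 1100 → (1.429,9.000)–(1.808,8.000)
cell (1,9): code 1100 → (1.769,10.000)–(1.429,9.000)
cell (1,10): code 1000 → (2.000,10.225)–(1.769,10.000)
cell (2,7): code 0110 → (2.000,7.811)–(3.000,7.432)
cell (2,10): code 1001 → (3.000,10.438)–(2.000,10.225)
cell (3,7): code 0110 → (3.000,7.432)–(4.000,7.360)
cell (3,9): code 1011 → (4.000,9.937)–(3.875,10.000)
cell (3,10): code 0001 → (3.875,10.000)–(3.000,10.438)
cell (4,7): code 0110 → (4.000,7.360)–(5.000,7.712)
cell (4,9): code 1001 → (5.000,9.121)–(4.000,9.937)
cell (5,7): code 0010 → (5.000,7.712)–(5.235,8.000)
cell (5,8): code 0011 → (5.235,8.000)–(5.088,9.000)
cell (5,9): code 0001 → (5.088,9.000)–(5.000,9.121)
total: 14 segments, chained into 1 closed loop(s), length Σ = 10.813292

segments=14 loops=1 length=10.813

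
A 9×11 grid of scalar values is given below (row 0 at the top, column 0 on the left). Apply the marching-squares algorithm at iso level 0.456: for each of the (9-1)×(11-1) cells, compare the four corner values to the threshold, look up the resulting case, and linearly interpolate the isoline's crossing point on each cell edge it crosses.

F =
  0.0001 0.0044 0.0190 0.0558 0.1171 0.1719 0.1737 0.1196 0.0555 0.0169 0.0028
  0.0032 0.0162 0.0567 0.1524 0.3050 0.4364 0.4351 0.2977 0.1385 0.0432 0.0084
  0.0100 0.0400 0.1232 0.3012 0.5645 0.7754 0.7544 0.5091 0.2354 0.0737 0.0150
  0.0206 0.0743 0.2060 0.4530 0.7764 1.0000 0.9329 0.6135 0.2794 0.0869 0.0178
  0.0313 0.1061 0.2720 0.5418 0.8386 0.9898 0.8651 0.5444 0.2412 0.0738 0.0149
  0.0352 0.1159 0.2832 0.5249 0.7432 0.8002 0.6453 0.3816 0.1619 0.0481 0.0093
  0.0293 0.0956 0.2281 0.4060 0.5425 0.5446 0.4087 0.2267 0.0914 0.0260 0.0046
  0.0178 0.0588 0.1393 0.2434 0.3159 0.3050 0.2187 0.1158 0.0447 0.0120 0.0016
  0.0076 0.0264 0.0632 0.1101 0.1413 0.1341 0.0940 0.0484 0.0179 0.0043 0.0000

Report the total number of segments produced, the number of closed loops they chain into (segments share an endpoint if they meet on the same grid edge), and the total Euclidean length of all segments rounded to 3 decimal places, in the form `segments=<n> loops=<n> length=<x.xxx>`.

segments=20 loops=1 length=15.829

cell (1,3): code 0100 → (1.582,4.000)–(2.000,3.588)
cell (1,4): code 1100 → (1.058,5.000)–(1.582,4.000)
cell (1,5): code 1100 → (1.065,6.000)–(1.058,5.000)
cell (1,6): code 1100 → (1.749,7.000)–(1.065,6.000)
cell (1,7): code 1000 → (2.000,7.194)–(1.749,7.000)
cell (2,3): code 0110 → (2.000,3.588)–(3.000,3.009)
cell (2,7): code 1001 → (3.000,7.471)–(2.000,7.194)
cell (3,2): code 0100 → (3.034,3.000)–(4.000,2.682)
cell (3,3): code 1110 → (3.000,3.009)–(3.034,3.000)
cell (3,7): code 1001 → (4.000,7.292)–(3.000,7.471)
cell (4,2): code 0110 → (4.000,2.682)–(5.000,2.715)
cell (4,6): code 1011 → (5.000,6.718)–(4.543,7.000)
cell (4,7): code 0001 → (4.543,7.000)–(4.000,7.292)
cell (5,2): code 0010 → (5.000,2.715)–(5.579,3.000)
cell (5,3): code 0111 → (5.579,3.000)–(6.000,3.366)
cell (5,5): code 1011 → (6.000,5.652)–(5.800,6.000)
cell (5,6): code 0001 → (5.800,6.000)–(5.000,6.718)
cell (6,3): code 0010 → (6.000,3.366)–(6.382,4.000)
cell (6,4): code 0011 → (6.382,4.000)–(6.370,5.000)
cell (6,5): code 0001 → (6.370,5.000)–(6.000,5.652)
total: 20 segments, chained into 1 closed loop(s), length Σ = 15.829167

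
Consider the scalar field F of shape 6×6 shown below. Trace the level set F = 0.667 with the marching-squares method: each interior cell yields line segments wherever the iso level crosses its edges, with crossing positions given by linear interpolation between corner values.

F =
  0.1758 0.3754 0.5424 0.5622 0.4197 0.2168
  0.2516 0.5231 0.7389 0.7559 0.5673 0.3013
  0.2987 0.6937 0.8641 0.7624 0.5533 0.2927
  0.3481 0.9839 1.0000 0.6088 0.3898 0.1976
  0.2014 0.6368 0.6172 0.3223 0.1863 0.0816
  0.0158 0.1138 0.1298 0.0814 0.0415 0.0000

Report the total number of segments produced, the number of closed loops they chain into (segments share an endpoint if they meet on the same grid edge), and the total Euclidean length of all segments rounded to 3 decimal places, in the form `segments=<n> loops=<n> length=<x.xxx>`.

cell (0,1): code 0100 → (0.634,2.000)–(1.000,1.667)
cell (0,2): code 1100 → (0.541,3.000)–(0.634,2.000)
cell (0,3): code 1000 → (1.000,3.471)–(0.541,3.000)
cell (1,0): code 0100 → (1.843,1.000)–(2.000,0.932)
cell (1,1): code 1110 → (1.000,1.667)–(1.843,1.000)
cell (1,3): code 1001 → (2.000,3.456)–(1.000,3.471)
cell (2,0): code 0110 → (2.000,0.932)–(3.000,0.502)
cell (2,2): code 1011 → (3.000,2.851)–(2.621,3.000)
cell (2,3): code 0001 → (2.621,3.000)–(2.000,3.456)
cell (3,0): code 0010 → (3.000,0.502)–(3.913,1.000)
cell (3,1): code 0011 → (3.913,1.000)–(3.870,2.000)
cell (3,2): code 0001 → (3.870,2.000)–(3.000,2.851)
total: 12 segments, chained into 1 closed loop(s), length Σ = 9.927710

segments=12 loops=1 length=9.928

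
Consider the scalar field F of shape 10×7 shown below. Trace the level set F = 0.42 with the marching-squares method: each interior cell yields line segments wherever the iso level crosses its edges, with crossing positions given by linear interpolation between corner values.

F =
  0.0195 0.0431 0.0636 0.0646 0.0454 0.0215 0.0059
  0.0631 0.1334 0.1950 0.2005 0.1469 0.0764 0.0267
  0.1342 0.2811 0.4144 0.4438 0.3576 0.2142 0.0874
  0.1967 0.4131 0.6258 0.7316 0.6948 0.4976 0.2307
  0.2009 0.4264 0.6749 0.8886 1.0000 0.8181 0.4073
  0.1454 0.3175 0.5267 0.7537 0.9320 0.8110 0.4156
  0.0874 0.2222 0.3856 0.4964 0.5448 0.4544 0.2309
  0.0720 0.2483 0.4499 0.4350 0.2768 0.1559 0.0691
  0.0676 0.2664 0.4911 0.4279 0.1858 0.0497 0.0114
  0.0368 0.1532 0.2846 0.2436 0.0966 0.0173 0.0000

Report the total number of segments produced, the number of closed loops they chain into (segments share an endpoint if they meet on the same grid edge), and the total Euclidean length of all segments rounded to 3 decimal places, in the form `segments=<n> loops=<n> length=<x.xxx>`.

cell (1,2): code 0100 → (1.902,3.000)–(2.000,2.190)
cell (1,3): code 1000 → (2.000,3.276)–(1.902,3.000)
cell (2,1): code 0100 → (2.026,2.000)–(3.000,1.032)
cell (2,2): code 1110 → (2.000,2.190)–(2.026,2.000)
cell (2,3): code 1101 → (2.185,4.000)–(2.000,3.276)
cell (2,4): code 1100 → (2.726,5.000)–(2.185,4.000)
cell (2,5): code 1000 → (3.000,5.291)–(2.726,5.000)
cell (3,0): code 0100 → (3.519,1.000)–(4.000,0.972)
cell (3,1): code 1110 → (3.000,1.032)–(3.519,1.000)
cell (3,5): code 1001 → (4.000,5.969)–(3.000,5.291)
cell (4,0): code 0010 → (4.000,0.972)–(4.059,1.000)
cell (4,1): code 0111 → (4.059,1.000)–(5.000,1.490)
cell (4,5): code 1001 → (5.000,5.989)–(4.000,5.969)
cell (5,1): code 0010 → (5.000,1.490)–(5.756,2.000)
cell (5,2): code 0111 → (5.756,2.000)–(6.000,2.310)
cell (5,5): code 1001 → (6.000,5.154)–(5.000,5.989)
cell (6,1): code 0100 → (6.535,2.000)–(7.000,1.852)
cell (6,2): code 1110 → (6.000,2.310)–(6.535,2.000)
cell (6,3): code 1011 → (7.000,3.095)–(6.466,4.000)
cell (6,4): code 0011 → (6.466,4.000)–(6.115,5.000)
cell (6,5): code 0001 → (6.115,5.000)–(6.000,5.154)
cell (7,1): code 0110 → (7.000,1.852)–(8.000,1.684)
cell (7,3): code 1001 → (8.000,3.033)–(7.000,3.095)
cell (8,1): code 0010 → (8.000,1.684)–(8.344,2.000)
cell (8,2): code 0011 → (8.344,2.000)–(8.043,3.000)
cell (8,3): code 0001 → (8.043,3.000)–(8.000,3.033)
total: 26 segments, chained into 1 closed loop(s), length Σ = 18.894771

segments=26 loops=1 length=18.895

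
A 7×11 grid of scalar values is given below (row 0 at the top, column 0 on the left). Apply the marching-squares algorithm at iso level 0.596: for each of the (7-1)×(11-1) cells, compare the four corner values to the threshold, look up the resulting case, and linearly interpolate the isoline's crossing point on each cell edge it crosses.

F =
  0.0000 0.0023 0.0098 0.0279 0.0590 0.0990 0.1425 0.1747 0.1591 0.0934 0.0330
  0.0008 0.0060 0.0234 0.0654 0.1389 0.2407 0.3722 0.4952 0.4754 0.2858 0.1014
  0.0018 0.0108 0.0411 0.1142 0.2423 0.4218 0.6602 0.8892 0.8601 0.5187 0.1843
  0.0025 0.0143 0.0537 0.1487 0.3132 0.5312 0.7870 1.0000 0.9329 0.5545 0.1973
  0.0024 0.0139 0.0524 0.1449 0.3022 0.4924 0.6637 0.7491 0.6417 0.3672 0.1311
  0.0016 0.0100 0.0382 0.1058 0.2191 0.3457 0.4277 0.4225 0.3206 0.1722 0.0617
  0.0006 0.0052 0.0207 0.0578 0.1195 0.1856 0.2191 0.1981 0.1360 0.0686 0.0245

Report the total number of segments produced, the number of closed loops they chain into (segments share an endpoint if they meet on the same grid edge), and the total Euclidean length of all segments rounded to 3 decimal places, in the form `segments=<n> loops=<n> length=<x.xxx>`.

cell (1,5): code 0100 → (1.777,6.000)–(2.000,5.731)
cell (1,6): code 1100 → (1.256,7.000)–(1.777,6.000)
cell (1,7): code 1100 → (1.313,8.000)–(1.256,7.000)
cell (1,8): code 1000 → (2.000,8.774)–(1.313,8.000)
cell (2,5): code 0110 → (2.000,5.731)–(3.000,5.253)
cell (2,8): code 1001 → (3.000,8.890)–(2.000,8.774)
cell (3,5): code 0110 → (3.000,5.253)–(4.000,5.605)
cell (3,8): code 1001 → (4.000,8.166)–(3.000,8.890)
cell (4,5): code 0010 → (4.000,5.605)–(4.287,6.000)
cell (4,6): code 0011 → (4.287,6.000)–(4.469,7.000)
cell (4,7): code 0011 → (4.469,7.000)–(4.142,8.000)
cell (4,8): code 0001 → (4.142,8.000)–(4.000,8.166)
total: 12 segments, chained into 1 closed loop(s), length Σ = 10.698282

segments=12 loops=1 length=10.698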